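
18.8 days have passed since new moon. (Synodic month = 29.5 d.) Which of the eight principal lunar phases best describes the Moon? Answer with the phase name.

At 18.8/29.5 of the cycle, θ ≈ 229° — the waning gibbous range.

waning gibbous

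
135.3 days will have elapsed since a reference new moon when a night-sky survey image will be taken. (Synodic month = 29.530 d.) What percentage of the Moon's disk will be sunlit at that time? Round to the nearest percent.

94%

135.3 d spans 4 complete synodic months (4 × 29.530 = 118.12 d) plus 17.18 d.
Phase angle: θ = 360°·(17.18 d)/(29.530 d) = 209.4°.
Illuminated fraction = (1 − cos 209.4°)/2 = (1 − (-0.871))/2 ≈ 0.935, so 94%.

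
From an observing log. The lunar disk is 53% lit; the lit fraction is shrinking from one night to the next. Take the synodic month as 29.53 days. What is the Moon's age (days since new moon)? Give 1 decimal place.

21.9 days

cos θ = 1 − 2f = -0.060, giving a principal value of 93.4°.
Waning ⇒ past full, so θ = 360° − 93.4° = 266.6°.
At 360°/29.53 d per day, 266.6° corresponds to 21.87 days.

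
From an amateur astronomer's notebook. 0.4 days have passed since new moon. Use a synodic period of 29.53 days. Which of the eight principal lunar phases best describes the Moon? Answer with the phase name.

new moon

At 0.4/29.53 of the cycle, θ ≈ 5° — the new moon range.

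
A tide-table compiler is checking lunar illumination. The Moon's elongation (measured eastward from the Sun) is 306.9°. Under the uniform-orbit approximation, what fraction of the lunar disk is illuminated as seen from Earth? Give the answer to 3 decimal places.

Half-versine of 306.9°: (1 − 0.600)/2 = 0.200.

0.200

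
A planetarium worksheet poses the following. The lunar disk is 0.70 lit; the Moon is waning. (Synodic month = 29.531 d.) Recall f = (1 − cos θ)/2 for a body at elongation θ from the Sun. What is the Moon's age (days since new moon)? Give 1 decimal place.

20.2 days

From f = (1 − cos θ)/2: cos θ = 1 − 2×0.70 = -0.400; arccos → 113.6°.
A waning Moon lies in 180°–360°, so θ = 360° − 113.6° = 246.4°.
Age = 29.531 × 246.4°/360° ≈ 20.21 days.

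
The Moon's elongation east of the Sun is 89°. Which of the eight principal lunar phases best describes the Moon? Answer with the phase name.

89° lies in the first quarter sector of the 8-phase cycle.

first quarter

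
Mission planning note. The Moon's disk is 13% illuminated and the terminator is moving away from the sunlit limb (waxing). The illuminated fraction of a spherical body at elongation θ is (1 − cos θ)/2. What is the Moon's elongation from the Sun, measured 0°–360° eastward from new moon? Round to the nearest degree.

cos θ = 1 − 2f = 0.740, giving a principal value of 42.3°.
Waxing ⇒ before full, so θ = 42.3°.

42°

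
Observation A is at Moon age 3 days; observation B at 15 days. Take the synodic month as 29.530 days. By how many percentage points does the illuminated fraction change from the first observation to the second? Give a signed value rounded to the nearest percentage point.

+90 pp

θ₁ = 360° × 3/29.530 = 36.6°, f₁ = (1 − cos θ₁)/2 = 0.098.
θ₂ = 360° × 15/29.530 = 182.9°, f₂ = (1 − cos θ₂)/2 = 0.999.
Change = f₂ − f₁ = +0.901 → +90 percentage points.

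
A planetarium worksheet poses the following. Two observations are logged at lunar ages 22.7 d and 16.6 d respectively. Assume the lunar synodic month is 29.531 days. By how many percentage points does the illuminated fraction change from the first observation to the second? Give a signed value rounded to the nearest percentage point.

θ₁ = 360° × 22.7/29.531 = 276.7°, f₁ = (1 − cos θ₁)/2 = 0.441.
θ₂ = 360° × 16.6/29.531 = 202.4°, f₂ = (1 − cos θ₂)/2 = 0.962.
Change = f₂ − f₁ = +0.521 → +52 percentage points.

+52 percentage points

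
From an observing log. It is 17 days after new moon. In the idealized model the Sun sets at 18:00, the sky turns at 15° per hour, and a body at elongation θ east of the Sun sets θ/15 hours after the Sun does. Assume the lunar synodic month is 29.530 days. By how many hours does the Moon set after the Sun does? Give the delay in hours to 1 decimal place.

Elongation θ = 360° × 17/29.530 ≈ 207.2°.
At 15° of sky rotation per hour, 207.2° corresponds to a 13.82 h lag.
So the Moon sets 13.82 h after the Sun.

13.8 h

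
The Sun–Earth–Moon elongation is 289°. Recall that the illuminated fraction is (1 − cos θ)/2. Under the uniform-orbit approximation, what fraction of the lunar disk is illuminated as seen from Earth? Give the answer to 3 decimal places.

cos 289° = 0.326, so f = (1 − 0.326)/2 = 0.337.

0.337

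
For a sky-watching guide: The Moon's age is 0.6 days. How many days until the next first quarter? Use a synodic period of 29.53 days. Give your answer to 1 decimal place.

6.8 days

First quarter occurs at elongation 90°, i.e. at age 29.53 × 90/360 = 7.383 d.
That is 7.383 − 0.6 = 6.783 days ahead.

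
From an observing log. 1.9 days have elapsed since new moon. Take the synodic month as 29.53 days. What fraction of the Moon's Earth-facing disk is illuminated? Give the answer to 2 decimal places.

0.04

Elongation θ = 360° × 1.9/29.53 ≈ 23.2°.
With cos θ = 0.919, the lit fraction is (1 − 0.919)/2 ≈ 0.040.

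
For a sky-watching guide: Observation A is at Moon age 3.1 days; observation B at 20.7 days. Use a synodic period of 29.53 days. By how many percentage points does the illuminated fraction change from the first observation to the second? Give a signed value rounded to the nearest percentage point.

θ₁ = 360° × 3.1/29.53 = 37.8°, f₁ = (1 − cos θ₁)/2 = 0.105.
θ₂ = 360° × 20.7/29.53 = 252.4°, f₂ = (1 − cos θ₂)/2 = 0.652.
Change = f₂ − f₁ = +0.547 → +55 percentage points.

+55 pp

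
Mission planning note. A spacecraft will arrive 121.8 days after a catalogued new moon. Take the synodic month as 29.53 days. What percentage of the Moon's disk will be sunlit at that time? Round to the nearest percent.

Reduce mod P: 121.8 − 4×29.53 = 3.68 d into the current lunation.
Elongation θ = 360° × 3.68/29.53 ≈ 44.9°.
Illuminated fraction = (1 − cos 44.9°)/2 = (1 − 0.709)/2 ≈ 0.146, so 15%.

15%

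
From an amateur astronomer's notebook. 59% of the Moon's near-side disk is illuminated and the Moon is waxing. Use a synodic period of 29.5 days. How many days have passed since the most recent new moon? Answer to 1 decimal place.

Invert f = (1 − cos θ)/2 to get cos θ = 1 − 2(0.59) = -0.180, hence θ₀ = arccos -0.180 = 100.4°.
Waxing ⇒ before full, so θ = 100.4°.
At 360°/29.5 d per day, 100.4° corresponds to 8.22 days.

8.2 days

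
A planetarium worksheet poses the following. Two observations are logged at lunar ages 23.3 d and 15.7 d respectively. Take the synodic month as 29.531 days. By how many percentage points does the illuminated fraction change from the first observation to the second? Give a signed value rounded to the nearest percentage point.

θ₁ = 360° × 23.3/29.531 = 284.0°, f₁ = (1 − cos θ₁)/2 = 0.379.
θ₂ = 360° × 15.7/29.531 = 191.4°, f₂ = (1 − cos θ₂)/2 = 0.990.
Change = f₂ − f₁ = +0.611 → +61 percentage points.

+61 pp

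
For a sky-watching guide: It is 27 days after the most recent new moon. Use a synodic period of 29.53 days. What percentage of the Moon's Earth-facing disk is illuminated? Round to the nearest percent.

7%

Phase angle: θ = 360°·(27 d)/(29.53 d) = 329.2°.
With cos θ = 0.859, the lit fraction is (1 − 0.859)/2 ≈ 0.071, so 7%.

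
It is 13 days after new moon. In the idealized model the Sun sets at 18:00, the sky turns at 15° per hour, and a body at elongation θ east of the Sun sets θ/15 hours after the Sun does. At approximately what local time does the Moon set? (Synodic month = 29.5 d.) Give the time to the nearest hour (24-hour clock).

05:00

Elongation θ = 360° × 13/29.5 ≈ 158.6°.
The Moon trails the Sun by θ/15 = 158.6/15 ≈ 10.58 hours.
18:00 + 10.58 h ≈ 04:35 → 05:00 to the nearest hour.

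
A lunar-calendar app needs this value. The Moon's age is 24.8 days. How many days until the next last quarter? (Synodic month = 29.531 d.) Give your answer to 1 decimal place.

26.9 days

Last quarter occurs at elongation 270°, i.e. at age 29.531 × 270/360 = 22.148 d.
This lunation's last quarter (22.148 d) has passed, so add one period: 51.679 − 24.8 = 26.879 days.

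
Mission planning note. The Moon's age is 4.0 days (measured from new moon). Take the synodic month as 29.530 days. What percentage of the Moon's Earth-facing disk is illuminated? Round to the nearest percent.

Phase angle: θ = 360°·(4.0 d)/(29.530 d) = 48.8°.
With cos θ = 0.659, the lit fraction is (1 − 0.659)/2 ≈ 0.170, so 17%.

17%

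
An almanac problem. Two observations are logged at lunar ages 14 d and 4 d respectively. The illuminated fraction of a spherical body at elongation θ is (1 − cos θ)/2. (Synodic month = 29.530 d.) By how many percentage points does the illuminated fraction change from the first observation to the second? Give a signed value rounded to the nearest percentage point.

-82 pp

First observation: θ = 360°·14/29.530 = 170.7°, so f = 0.993.
Second observation: θ = 48.8°, f = 0.170.
Δf = 0.170 − 0.993 = -0.823, i.e. -82 pp.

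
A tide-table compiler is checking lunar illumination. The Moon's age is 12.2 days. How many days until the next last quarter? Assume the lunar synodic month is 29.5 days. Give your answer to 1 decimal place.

Last quarter occurs at elongation 270°, i.e. at age 29.5 × 270/360 = 22.125 d.
So 9.925 days remain (22.125 − 12.2).

9.9 days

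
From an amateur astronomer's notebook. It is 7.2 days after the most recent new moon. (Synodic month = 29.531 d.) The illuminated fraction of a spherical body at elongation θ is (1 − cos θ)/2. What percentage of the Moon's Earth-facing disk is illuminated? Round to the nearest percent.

48%

Phase angle: θ = 360°·(7.2 d)/(29.531 d) = 87.8°.
With cos θ = 0.039, the lit fraction is (1 − 0.039)/2 ≈ 0.481, so 48%.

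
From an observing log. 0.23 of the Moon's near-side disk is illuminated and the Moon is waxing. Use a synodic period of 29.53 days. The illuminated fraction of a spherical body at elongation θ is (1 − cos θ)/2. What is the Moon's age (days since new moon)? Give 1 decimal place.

From f = (1 − cos θ)/2: cos θ = 1 − 2×0.23 = 0.540; arccos → 57.3°.
The Moon is waxing (0°–180°), so θ = 57.3° directly.
At 360°/29.53 d per day, 57.3° corresponds to 4.70 days.

4.7 days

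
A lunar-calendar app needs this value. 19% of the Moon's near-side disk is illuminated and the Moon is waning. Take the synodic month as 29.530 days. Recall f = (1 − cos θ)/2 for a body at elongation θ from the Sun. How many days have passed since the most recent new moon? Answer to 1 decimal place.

cos θ = 1 − 2f = 0.620, giving a principal value of 51.7°.
Since the Moon is past full (waning), take the reflex angle: θ = 360° − 51.7° = 308.3°.
At 360°/29.530 d per day, 308.3° corresponds to 25.29 days.

25.3 days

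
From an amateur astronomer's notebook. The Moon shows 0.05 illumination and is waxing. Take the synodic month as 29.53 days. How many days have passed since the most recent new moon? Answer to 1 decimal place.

cos θ = 1 − 2f = 0.900, giving a principal value of 25.8°.
Before full moon the principal value applies: θ = 25.8°.
Age = 29.53 × 25.8°/360° ≈ 2.12 days.

2.1 days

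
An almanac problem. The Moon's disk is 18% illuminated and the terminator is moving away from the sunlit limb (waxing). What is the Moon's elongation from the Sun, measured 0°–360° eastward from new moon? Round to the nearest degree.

50°

From f = (1 − cos θ)/2: cos θ = 1 − 2×0.18 = 0.640; arccos → 50.2°.
Before full moon the principal value applies: θ = 50.2°.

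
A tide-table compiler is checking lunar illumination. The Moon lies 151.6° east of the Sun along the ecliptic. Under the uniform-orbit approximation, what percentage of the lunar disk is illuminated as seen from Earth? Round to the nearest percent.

94%

cos 151.6° = (-0.880), so f = (1 − (-0.880))/2 = 0.940, i.e. 94%.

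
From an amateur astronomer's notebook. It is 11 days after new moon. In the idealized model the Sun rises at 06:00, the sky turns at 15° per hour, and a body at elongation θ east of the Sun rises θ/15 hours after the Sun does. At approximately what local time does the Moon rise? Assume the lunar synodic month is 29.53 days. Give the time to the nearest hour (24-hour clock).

15:00

Elongation θ = 360° × 11/29.53 ≈ 134.1°.
Delay after the Sun = 134.1° / (15°/h) ≈ 8.94 h.
06:00 + 8.94 h ≈ 14:56 → 15:00 to the nearest hour.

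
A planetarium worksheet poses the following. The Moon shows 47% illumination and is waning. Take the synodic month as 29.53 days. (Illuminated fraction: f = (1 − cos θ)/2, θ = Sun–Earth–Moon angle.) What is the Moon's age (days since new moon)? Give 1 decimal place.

From f = (1 − cos θ)/2: cos θ = 1 − 2×0.47 = 0.060; arccos → 86.6°.
A waning Moon lies in 180°–360°, so θ = 360° − 86.6° = 273.4°.
At 360°/29.53 d per day, 273.4° corresponds to 22.43 days.

22.4 days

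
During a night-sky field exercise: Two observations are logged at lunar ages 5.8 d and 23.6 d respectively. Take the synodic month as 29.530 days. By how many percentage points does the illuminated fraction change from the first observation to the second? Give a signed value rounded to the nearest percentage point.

+1 pp

θ₁ = 360° × 5.8/29.530 = 70.7°, f₁ = (1 − cos θ₁)/2 = 0.335.
θ₂ = 360° × 23.6/29.530 = 287.7°, f₂ = (1 − cos θ₂)/2 = 0.348.
Change = f₂ − f₁ = +0.013 → +1 percentage points.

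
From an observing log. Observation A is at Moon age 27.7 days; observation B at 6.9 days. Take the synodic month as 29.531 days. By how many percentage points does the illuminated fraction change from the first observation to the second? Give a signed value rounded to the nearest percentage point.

θ₁ = 360° × 27.7/29.531 = 337.7°, f₁ = (1 − cos θ₁)/2 = 0.037.
θ₂ = 360° × 6.9/29.531 = 84.1°, f₂ = (1 − cos θ₂)/2 = 0.449.
Change = f₂ − f₁ = +0.411 → +41 percentage points.

+41 percentage points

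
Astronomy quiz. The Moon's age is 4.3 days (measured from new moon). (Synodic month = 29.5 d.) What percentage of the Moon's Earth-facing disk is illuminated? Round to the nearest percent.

20%

Elongation θ = 360° × 4.3/29.5 ≈ 52.5°.
cos 52.5° = 0.609, so f = (1 − 0.609)/2 = 0.195, so 20%.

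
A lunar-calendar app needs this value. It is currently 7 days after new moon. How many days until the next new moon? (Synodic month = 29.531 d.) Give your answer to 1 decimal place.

The next new moon completes the synodic month: 29.531 − 7 = 22.531 days.

22.5 days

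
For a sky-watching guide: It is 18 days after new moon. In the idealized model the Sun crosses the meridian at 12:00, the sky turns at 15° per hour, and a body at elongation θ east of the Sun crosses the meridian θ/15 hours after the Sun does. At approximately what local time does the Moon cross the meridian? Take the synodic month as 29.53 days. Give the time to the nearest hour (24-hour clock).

The Moon has covered 18/29.53 of its cycle, so θ ≈ 360° × 18/29.53 = 219.4°.
Delay after the Sun = 219.4° / (15°/h) ≈ 14.63 h.
12:00 + 14.63 h ≈ 02:38 → 03:00 to the nearest hour.

03:00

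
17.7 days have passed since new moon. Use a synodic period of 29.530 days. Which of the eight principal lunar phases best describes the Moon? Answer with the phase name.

waning gibbous

θ ≈ 360° × 17.7/29.530 = 216°, which falls in the waning gibbous sector.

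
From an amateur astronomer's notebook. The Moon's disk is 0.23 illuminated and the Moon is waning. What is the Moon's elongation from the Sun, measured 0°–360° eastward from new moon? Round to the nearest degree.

303°

cos θ = 1 − 2f = 0.540, giving a principal value of 57.3°.
Since the Moon is past full (waning), take the reflex angle: θ = 360° − 57.3° = 302.7°.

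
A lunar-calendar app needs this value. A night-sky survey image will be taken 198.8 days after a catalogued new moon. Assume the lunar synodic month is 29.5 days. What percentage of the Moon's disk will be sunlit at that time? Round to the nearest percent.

53%

198.8 d spans 6 complete synodic months (6 × 29.5 = 177.00 d) plus 21.80 d.
The Moon has covered 21.80/29.5 of its cycle, so θ ≈ 360° × 21.80/29.5 = 266.0°.
cos 266.0° = (-0.069), so f = (1 − (-0.069))/2 = 0.535, so 53%.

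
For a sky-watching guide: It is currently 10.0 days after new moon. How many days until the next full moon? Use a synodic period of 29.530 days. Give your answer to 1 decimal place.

4.8 days

Full moon is 0.5 of the way through the cycle: age 0.5 × 29.530 = 14.765 d.
So 4.765 days remain (14.765 − 10.0).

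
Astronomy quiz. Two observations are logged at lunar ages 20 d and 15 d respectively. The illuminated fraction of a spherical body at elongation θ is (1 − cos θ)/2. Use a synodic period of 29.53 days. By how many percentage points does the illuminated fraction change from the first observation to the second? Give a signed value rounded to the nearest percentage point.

First observation: θ = 360°·20/29.53 = 243.8°, so f = 0.721.
Second observation: θ = 182.9°, f = 0.999.
Δf = 0.999 − 0.721 = +0.279, i.e. +28 pp.

+28 pp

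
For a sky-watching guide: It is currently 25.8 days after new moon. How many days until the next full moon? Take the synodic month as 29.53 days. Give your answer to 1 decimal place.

18.5 days

Full moon is 0.5 of the way through the cycle: age 0.5 × 29.53 = 14.765 d.
Already past this cycle's full moon; the next is at 14.765 + 29.53 = 44.295 d, so 44.295 − 25.8 = 18.495 days.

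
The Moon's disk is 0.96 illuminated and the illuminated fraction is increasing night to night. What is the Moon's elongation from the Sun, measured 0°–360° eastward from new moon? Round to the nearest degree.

From f = (1 − cos θ)/2: cos θ = 1 − 2×0.96 = -0.920; arccos → 156.9°.
Before full moon the principal value applies: θ = 156.9°.

157°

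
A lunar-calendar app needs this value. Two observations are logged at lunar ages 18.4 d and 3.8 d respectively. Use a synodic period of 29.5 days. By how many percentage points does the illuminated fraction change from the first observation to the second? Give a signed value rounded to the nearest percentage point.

-70 pp

First observation: θ = 360°·18.4/29.5 = 224.5°, so f = 0.856.
Second observation: θ = 46.4°, f = 0.155.
Δf = 0.155 − 0.856 = -0.701, i.e. -70 pp.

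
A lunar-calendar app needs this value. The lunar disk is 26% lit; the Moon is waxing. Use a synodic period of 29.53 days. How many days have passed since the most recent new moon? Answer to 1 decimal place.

5.0 days

Invert f = (1 − cos θ)/2 to get cos θ = 1 − 2(0.26) = 0.480, hence θ₀ = arccos 0.480 = 61.3°.
Before full moon the principal value applies: θ = 61.3°.
That fraction of the synodic month is 61.3/360 × 29.53 d ≈ 5.03 d.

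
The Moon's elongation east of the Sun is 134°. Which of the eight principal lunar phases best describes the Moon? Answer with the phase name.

134° lies in the waxing gibbous sector of the 8-phase cycle.

waxing gibbous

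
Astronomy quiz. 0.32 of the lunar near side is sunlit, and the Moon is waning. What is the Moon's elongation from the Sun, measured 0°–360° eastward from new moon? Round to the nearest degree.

cos θ = 1 − 2f = 0.360, giving a principal value of 68.9°.
Waning ⇒ past full, so θ = 360° − 68.9° = 291.1°.

291°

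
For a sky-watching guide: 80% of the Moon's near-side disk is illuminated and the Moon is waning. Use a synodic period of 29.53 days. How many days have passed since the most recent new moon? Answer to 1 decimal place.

cos θ = 1 − 2f = -0.600, giving a principal value of 126.9°.
A waning Moon lies in 180°–360°, so θ = 360° − 126.9° = 233.1°.
That fraction of the synodic month is 233.1/360 × 29.53 d ≈ 19.12 d.

19.1 days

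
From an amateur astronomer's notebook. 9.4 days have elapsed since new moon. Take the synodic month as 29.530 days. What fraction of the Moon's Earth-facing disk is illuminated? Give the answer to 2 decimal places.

0.71

Phase angle: θ = 360°·(9.4 d)/(29.530 d) = 114.6°.
cos 114.6° = (-0.416), so f = (1 − (-0.416))/2 = 0.708.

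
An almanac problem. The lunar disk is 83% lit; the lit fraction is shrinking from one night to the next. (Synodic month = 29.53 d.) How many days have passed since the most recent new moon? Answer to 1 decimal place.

cos θ = 1 − 2f = -0.660, giving a principal value of 131.3°.
Since the Moon is past full (waning), take the reflex angle: θ = 360° − 131.3° = 228.7°.
At 360°/29.53 d per day, 228.7° corresponds to 18.76 days.

18.8 days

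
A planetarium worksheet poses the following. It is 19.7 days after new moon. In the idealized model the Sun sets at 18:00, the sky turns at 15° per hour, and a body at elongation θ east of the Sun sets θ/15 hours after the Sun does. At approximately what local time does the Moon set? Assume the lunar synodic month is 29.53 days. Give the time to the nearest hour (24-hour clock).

10:00

The Moon has covered 19.7/29.53 of its cycle, so θ ≈ 360° × 19.7/29.53 = 240.2°.
At 15° of sky rotation per hour, 240.2° corresponds to a 16.01 h lag.
18:00 + 16.01 h ≈ 10:01 → 10:00 to the nearest hour.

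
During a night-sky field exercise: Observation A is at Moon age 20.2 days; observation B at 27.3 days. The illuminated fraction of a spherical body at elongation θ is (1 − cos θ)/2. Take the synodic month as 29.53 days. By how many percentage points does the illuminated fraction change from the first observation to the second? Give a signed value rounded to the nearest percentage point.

-65 pp

θ₁ = 360° × 20.2/29.53 = 246.3°, f₁ = (1 − cos θ₁)/2 = 0.701.
θ₂ = 360° × 27.3/29.53 = 332.8°, f₂ = (1 − cos θ₂)/2 = 0.055.
Change = f₂ − f₁ = -0.646 → -65 percentage points.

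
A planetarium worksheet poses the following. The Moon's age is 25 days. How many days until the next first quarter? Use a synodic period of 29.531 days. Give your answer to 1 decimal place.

First quarter occurs at elongation 90°, i.e. at age 29.531 × 90/360 = 7.383 d.
This lunation's first quarter (7.383 d) has passed, so add one period: 36.914 − 25 = 11.914 days.

11.9 days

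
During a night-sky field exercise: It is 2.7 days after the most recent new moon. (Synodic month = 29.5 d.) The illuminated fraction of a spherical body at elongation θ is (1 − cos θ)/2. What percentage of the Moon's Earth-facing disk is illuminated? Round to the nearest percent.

8%

Elongation θ = 360° × 2.7/29.5 ≈ 32.9°.
Illuminated fraction = (1 − cos 32.9°)/2 = (1 − 0.839)/2 ≈ 0.080, so 8%.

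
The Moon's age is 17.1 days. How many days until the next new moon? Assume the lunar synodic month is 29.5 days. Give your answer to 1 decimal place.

12.4 days

One full lunation from the last new moon is 29.5 d; remaining = 29.5 − 17.1 = 12.400 d.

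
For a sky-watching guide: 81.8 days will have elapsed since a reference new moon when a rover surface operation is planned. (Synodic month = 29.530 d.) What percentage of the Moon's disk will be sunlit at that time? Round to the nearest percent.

81.8 d spans 2 complete synodic months (2 × 29.530 = 59.06 d) plus 22.74 d.
Elongation θ = 360° × 22.74/29.530 ≈ 277.2°.
cos 277.2° = 0.126, so f = (1 − 0.126)/2 = 0.437, so 44%.

44%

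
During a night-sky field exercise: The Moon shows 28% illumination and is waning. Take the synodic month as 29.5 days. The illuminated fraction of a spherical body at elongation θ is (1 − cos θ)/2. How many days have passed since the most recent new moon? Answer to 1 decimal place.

Invert f = (1 − cos θ)/2 to get cos θ = 1 − 2(0.28) = 0.440, hence θ₀ = arccos 0.440 = 63.9°.
Since the Moon is past full (waning), take the reflex angle: θ = 360° − 63.9° = 296.1°.
Age = 29.5 × 296.1°/360° ≈ 24.26 days.

24.3 days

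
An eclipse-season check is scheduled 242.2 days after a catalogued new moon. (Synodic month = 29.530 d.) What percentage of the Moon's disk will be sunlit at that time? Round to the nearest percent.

242.2/29.530 = 8.202 lunations, so 8 complete cycles and 5.96 d into the next.
Phase angle: θ = 360°·(5.96 d)/(29.530 d) = 72.7°.
Illuminated fraction = (1 − cos 72.7°)/2 = (1 − 0.298)/2 ≈ 0.351, so 35%.

35%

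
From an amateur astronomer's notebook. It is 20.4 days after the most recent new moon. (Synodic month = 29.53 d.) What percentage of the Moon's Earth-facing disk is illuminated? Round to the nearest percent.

Phase angle: θ = 360°·(20.4 d)/(29.53 d) = 248.7°.
With cos θ = (-0.363), the lit fraction is (1 − (-0.363))/2 ≈ 0.682, so 68%.

68%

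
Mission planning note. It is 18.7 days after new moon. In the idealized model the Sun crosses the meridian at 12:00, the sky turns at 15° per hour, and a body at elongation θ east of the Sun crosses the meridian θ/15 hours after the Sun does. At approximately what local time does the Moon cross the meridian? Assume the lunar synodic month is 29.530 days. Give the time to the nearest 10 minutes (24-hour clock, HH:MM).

Elongation θ = 360° × 18.7/29.530 ≈ 228.0°.
The Moon trails the Sun by θ/15 = 228.0/15 ≈ 15.20 hours.
12:00 + 15.198 h ≈ 03:12 → 03:10 to the nearest ten minutes.

03:10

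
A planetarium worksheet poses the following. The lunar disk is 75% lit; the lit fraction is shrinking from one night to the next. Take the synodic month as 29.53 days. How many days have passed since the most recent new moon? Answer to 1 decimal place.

cos θ = 1 − 2f = -0.500, giving a principal value of 120.0°.
Since the Moon is past full (waning), take the reflex angle: θ = 360° − 120.0° = 240.0°.
At 360°/29.53 d per day, 240.0° corresponds to 19.69 days.

19.7 days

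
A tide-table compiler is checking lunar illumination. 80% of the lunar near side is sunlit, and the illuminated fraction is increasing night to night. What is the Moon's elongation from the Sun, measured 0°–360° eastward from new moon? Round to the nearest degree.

cos θ = 1 − 2f = -0.600, giving a principal value of 126.9°.
The Moon is waxing (0°–180°), so θ = 126.9° directly.

127°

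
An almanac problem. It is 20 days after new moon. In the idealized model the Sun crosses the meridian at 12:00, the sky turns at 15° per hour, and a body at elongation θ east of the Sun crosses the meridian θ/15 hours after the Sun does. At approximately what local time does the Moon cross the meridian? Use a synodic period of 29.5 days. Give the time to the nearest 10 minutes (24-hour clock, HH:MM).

Elongation θ = 360° × 20/29.5 ≈ 244.1°.
At 15° of sky rotation per hour, 244.1° corresponds to a 16.27 h lag.
12:00 + 16.271 h ≈ 04:16 → 04:20 to the nearest ten minutes.

04:20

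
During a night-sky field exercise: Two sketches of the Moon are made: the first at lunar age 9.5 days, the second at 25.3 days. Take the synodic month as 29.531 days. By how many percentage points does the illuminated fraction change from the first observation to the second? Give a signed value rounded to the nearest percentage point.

θ₁ = 360° × 9.5/29.531 = 115.8°, f₁ = (1 − cos θ₁)/2 = 0.718.
θ₂ = 360° × 25.3/29.531 = 308.4°, f₂ = (1 − cos θ₂)/2 = 0.189.
Change = f₂ − f₁ = -0.528 → -53 percentage points.

-53 pp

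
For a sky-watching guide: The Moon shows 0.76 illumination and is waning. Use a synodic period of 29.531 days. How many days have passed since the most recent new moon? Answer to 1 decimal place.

From f = (1 − cos θ)/2: cos θ = 1 − 2×0.76 = -0.520; arccos → 121.3°.
Waning ⇒ past full, so θ = 360° − 121.3° = 238.7°.
Age = 29.531 × 238.7°/360° ≈ 19.58 days.

19.6 days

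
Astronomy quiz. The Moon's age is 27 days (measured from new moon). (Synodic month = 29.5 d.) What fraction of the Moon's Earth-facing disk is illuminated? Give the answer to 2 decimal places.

0.07

Elongation θ = 360° × 27/29.5 ≈ 329.5°.
Illuminated fraction = (1 − cos 329.5°)/2 = (1 − 0.862)/2 ≈ 0.069.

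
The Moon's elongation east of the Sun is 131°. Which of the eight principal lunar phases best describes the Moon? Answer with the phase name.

131° lies in the waxing gibbous sector of the 8-phase cycle.

waxing gibbous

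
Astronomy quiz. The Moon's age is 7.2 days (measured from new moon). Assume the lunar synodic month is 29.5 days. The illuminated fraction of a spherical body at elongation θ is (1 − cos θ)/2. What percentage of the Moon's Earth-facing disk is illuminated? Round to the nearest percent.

Phase angle: θ = 360°·(7.2 d)/(29.5 d) = 87.9°.
Illuminated fraction = (1 − cos 87.9°)/2 = (1 − 0.037)/2 ≈ 0.481, so 48%.

48%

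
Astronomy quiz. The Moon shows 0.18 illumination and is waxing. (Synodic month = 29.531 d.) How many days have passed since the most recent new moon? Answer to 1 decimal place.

4.1 days

cos θ = 1 − 2f = 0.640, giving a principal value of 50.2°.
The Moon is waxing (0°–180°), so θ = 50.2° directly.
At 360°/29.531 d per day, 50.2° corresponds to 4.12 days.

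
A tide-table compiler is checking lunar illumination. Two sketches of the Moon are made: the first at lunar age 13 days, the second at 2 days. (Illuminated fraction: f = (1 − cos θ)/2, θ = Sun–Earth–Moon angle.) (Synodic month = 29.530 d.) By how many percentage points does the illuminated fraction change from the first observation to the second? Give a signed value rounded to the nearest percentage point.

-92 pp

θ₁ = 360° × 13/29.530 = 158.5°, f₁ = (1 − cos θ₁)/2 = 0.965.
θ₂ = 360° × 2/29.530 = 24.4°, f₂ = (1 − cos θ₂)/2 = 0.045.
Change = f₂ − f₁ = -0.921 → -92 percentage points.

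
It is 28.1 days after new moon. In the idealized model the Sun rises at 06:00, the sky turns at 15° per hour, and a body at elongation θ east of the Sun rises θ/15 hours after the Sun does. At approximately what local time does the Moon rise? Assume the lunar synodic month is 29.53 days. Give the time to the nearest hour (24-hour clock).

05:00

Elongation θ = 360° × 28.1/29.53 ≈ 342.6°.
At 15° of sky rotation per hour, 342.6° corresponds to a 22.84 h lag.
06:00 + 22.84 h ≈ 04:50 → 05:00 to the nearest hour.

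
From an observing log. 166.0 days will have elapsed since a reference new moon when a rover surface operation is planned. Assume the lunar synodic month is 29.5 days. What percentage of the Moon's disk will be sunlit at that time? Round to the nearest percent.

166.0/29.5 = 5.627 lunations, so 5 complete cycles and 18.50 d into the next.
Elongation θ = 360° × 18.50/29.5 ≈ 225.8°.
With cos θ = (-0.698), the lit fraction is (1 − (-0.698))/2 ≈ 0.849, so 85%.

85%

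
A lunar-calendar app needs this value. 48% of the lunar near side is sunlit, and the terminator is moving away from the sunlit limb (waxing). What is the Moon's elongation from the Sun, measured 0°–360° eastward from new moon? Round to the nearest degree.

88°

cos θ = 1 − 2f = 0.040, giving a principal value of 87.7°.
Waxing ⇒ before full, so θ = 87.7°.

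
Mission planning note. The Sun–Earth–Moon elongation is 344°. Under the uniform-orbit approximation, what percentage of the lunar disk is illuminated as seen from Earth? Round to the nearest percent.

Half-versine of 344°: (1 − 0.961)/2 = 0.019, i.e. 2%.

2%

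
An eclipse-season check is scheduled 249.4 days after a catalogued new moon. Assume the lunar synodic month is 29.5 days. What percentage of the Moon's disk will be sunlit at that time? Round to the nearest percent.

98%

Reduce mod P: 249.4 − 8×29.5 = 13.40 d into the current lunation.
Elongation θ = 360° × 13.40/29.5 ≈ 163.5°.
With cos θ = (-0.959), the lit fraction is (1 − (-0.959))/2 ≈ 0.979, so 98%.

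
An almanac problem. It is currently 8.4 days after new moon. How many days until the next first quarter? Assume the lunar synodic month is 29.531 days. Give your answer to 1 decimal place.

28.5 days

First quarter is 0.25 of the way through the cycle: age 0.25 × 29.531 = 7.383 d.
This lunation's first quarter (7.383 d) has passed, so add one period: 36.914 − 8.4 = 28.514 days.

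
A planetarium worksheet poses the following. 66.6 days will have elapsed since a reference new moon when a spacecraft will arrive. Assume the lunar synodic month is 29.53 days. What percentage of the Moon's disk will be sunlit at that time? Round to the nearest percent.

Reduce mod P: 66.6 − 2×29.53 = 7.54 d into the current lunation.
Elongation θ = 360° × 7.54/29.53 ≈ 91.9°.
With cos θ = (-0.034), the lit fraction is (1 − (-0.034))/2 ≈ 0.517, so 52%.

52%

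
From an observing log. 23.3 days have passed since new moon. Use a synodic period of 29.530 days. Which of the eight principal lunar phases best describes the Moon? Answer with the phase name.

At 23.3/29.530 of the cycle, θ ≈ 284° — the last quarter range.

last quarter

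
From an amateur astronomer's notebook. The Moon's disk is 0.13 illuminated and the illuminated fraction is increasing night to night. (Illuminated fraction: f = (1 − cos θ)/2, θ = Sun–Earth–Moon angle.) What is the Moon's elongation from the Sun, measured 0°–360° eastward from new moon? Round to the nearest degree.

42°

cos θ = 1 − 2f = 0.740, giving a principal value of 42.3°.
Before full moon the principal value applies: θ = 42.3°.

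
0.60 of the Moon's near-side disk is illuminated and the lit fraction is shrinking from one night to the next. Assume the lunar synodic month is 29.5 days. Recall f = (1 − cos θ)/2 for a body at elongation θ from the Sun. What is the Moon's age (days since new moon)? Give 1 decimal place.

21.2 days

cos θ = 1 − 2f = -0.200, giving a principal value of 101.5°.
Since the Moon is past full (waning), take the reflex angle: θ = 360° − 101.5° = 258.5°.
That fraction of the synodic month is 258.5/360 × 29.5 d ≈ 21.18 d.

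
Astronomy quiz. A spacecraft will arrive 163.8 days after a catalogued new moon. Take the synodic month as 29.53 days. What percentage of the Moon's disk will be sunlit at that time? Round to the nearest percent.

163.8 d spans 5 complete synodic months (5 × 29.53 = 147.65 d) plus 16.15 d.
Phase angle: θ = 360°·(16.15 d)/(29.53 d) = 196.9°.
cos 196.9° = (-0.957), so f = (1 − (-0.957))/2 = 0.978, so 98%.

98%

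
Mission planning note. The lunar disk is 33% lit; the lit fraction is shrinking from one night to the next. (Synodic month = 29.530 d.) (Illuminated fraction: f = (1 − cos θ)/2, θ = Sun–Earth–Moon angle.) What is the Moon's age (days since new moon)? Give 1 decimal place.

23.8 days

cos θ = 1 − 2f = 0.340, giving a principal value of 70.1°.
Since the Moon is past full (waning), take the reflex angle: θ = 360° − 70.1° = 289.9°.
Age = 29.530 × 289.9°/360° ≈ 23.78 days.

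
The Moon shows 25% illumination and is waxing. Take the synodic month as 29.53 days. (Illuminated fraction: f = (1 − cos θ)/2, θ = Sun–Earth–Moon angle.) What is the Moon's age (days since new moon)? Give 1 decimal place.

Invert f = (1 − cos θ)/2 to get cos θ = 1 − 2(0.25) = 0.500, hence θ₀ = arccos 0.500 = 60.0°.
Waxing ⇒ before full, so θ = 60.0°.
Age = 29.53 × 60.0°/360° ≈ 4.92 days.

4.9 days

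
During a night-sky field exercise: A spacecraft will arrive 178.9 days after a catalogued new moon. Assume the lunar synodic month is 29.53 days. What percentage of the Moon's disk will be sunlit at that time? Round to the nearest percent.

178.9/29.53 = 6.058 lunations, so 6 complete cycles and 1.72 d into the next.
Elongation θ = 360° × 1.72/29.53 ≈ 21.0°.
cos 21.0° = 0.934, so f = (1 − 0.934)/2 = 0.033, so 3%.

3%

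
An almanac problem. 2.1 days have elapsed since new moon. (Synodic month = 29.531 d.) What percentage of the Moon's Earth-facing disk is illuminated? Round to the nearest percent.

Phase angle: θ = 360°·(2.1 d)/(29.531 d) = 25.6°.
Illuminated fraction = (1 − cos 25.6°)/2 = (1 − 0.902)/2 ≈ 0.049, so 5%.

5%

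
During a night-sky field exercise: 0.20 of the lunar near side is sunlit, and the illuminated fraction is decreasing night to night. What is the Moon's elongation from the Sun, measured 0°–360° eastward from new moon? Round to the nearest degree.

307°

Invert f = (1 − cos θ)/2 to get cos θ = 1 − 2(0.20) = 0.600, hence θ₀ = arccos 0.600 = 53.1°.
Since the Moon is past full (waning), take the reflex angle: θ = 360° − 53.1° = 306.9°.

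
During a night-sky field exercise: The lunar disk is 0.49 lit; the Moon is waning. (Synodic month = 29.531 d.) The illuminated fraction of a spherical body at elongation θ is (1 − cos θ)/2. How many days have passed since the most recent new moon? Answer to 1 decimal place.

22.2 days

cos θ = 1 − 2f = 0.020, giving a principal value of 88.9°.
A waning Moon lies in 180°–360°, so θ = 360° − 88.9° = 271.1°.
At 360°/29.531 d per day, 271.1° corresponds to 22.24 days.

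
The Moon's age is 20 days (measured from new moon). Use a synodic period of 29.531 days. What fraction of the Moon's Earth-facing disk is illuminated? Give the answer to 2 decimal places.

Phase angle: θ = 360°·(20 d)/(29.531 d) = 243.8°.
Illuminated fraction = (1 − cos 243.8°)/2 = (1 − (-0.441))/2 ≈ 0.721.

0.72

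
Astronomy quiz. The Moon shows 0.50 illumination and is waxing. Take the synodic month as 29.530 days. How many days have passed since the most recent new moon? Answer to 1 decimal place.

7.4 days

Invert f = (1 − cos θ)/2 to get cos θ = 1 − 2(0.50) = 0.000, hence θ₀ = arccos 0.000 = 90.0°.
The Moon is waxing (0°–180°), so θ = 90.0° directly.
That fraction of the synodic month is 90.0/360 × 29.530 d ≈ 7.38 d.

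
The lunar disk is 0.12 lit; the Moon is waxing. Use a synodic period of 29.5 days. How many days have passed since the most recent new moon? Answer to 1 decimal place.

3.3 days

Invert f = (1 − cos θ)/2 to get cos θ = 1 − 2(0.12) = 0.760, hence θ₀ = arccos 0.760 = 40.5°.
Before full moon the principal value applies: θ = 40.5°.
That fraction of the synodic month is 40.5/360 × 29.5 d ≈ 3.32 d.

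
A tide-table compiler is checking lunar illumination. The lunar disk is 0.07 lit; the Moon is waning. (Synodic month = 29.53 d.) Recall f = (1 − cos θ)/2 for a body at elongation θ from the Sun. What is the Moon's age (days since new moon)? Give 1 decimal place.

cos θ = 1 − 2f = 0.860, giving a principal value of 30.7°.
A waning Moon lies in 180°–360°, so θ = 360° − 30.7° = 329.3°.
At 360°/29.53 d per day, 329.3° corresponds to 27.01 days.

27.0 days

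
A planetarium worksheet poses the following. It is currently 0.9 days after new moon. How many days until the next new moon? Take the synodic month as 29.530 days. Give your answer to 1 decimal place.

One full lunation from the last new moon is 29.530 d; remaining = 29.530 − 0.9 = 28.630 d.

28.6 days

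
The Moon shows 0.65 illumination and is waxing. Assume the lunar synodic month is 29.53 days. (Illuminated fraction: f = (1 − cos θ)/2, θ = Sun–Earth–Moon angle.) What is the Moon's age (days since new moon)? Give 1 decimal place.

8.8 days

From f = (1 − cos θ)/2: cos θ = 1 − 2×0.65 = -0.300; arccos → 107.5°.
Waxing ⇒ before full, so θ = 107.5°.
Age = 29.53 × 107.5°/360° ≈ 8.81 days.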